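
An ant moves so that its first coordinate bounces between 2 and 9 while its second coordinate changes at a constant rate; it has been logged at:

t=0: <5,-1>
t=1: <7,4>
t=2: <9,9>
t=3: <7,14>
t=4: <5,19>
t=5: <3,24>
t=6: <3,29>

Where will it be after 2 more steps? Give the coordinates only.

<7,39>

The first coordinate reflects between 2 and 9, moving 2 per step.
  step 7: 3 → 5
  step 8: 5 → 7
The second coordinate changes by +5 each step: at step 8 it is 39.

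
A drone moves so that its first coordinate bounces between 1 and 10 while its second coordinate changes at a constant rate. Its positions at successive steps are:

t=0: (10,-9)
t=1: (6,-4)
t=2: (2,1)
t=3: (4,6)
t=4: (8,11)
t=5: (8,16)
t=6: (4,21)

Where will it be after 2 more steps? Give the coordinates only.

The first coordinate reflects between 1 and 10, moving 4 per step.
  step 7: 4 → 2
  step 8: 2 → 6
The second coordinate changes by +5 each step: at step 8 it is 31.

(6,31)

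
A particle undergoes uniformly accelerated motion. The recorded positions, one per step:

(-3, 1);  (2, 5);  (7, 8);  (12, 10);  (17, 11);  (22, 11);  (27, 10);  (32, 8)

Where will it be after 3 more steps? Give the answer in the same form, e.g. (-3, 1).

Successive displacements: (+5, +4), (+5, +3), (+5, +2), (+5, +1), (+5, +0), (+5, -1), (+5, -2) — each changes by (+0, -1).
step 8: (32, 8) + (+5, -3) → (37, 5)
step 9: (37, 5) + (+5, -4) → (42, 1)
step 10: (42, 1) + (+5, -5) → (47, -4)

(47, -4)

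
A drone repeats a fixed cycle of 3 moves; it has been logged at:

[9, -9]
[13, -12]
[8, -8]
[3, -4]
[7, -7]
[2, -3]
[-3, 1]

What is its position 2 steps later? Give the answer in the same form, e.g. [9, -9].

The moves between consecutive positions are [+4, -3], [-5, +4], [-5, +4], [+4, -3], [-5, +4], [-5, +4]; they repeat the 3-cycle [[+4, -3], [-5, +4], [-5, +4]].
step 7: apply [+4, -3] → [1, -2]
step 8: apply [-5, +4] → [-4, 2]

[-4, 2]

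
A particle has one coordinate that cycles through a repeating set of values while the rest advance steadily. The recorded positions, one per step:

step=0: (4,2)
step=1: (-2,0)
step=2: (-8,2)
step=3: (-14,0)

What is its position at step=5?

First: linear, -6 per step → -26 at step 5.
Second: cycles through 2, 0 every 2 steps. Step 5 lands at position 1 of the cycle → 0.

(-26,0)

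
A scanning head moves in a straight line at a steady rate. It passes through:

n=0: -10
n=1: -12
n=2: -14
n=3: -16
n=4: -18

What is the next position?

Constant displacement of -2 per step.
step 5: -18 − 2 → -20

-20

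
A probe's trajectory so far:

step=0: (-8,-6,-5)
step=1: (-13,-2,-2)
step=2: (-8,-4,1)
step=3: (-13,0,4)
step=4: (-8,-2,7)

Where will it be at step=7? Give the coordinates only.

(-13,4,16)

Step-to-step displacements: (-5,+4,+3), (+5,-2,+3), (-5,+4,+3), (+5,-2,+3) — a repeating cycle of length 2.
step 5: apply (-5,+4,+3) → (-13,2,10)
step 6: apply (+5,-2,+3) → (-8,0,13)
step 7: apply (-5,+4,+3) → (-13,4,16)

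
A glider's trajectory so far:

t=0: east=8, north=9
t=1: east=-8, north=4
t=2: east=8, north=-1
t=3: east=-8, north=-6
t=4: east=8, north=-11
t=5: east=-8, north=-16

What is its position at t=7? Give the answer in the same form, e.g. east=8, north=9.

East: cycles through 8, -8 every 2 steps. Step 7 lands at position 1 of the cycle → -8.
North: linear, -5 per step → -26 at step 7.

east=-8, north=-26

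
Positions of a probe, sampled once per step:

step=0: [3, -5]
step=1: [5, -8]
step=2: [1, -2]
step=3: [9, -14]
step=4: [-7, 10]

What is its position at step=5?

[25, -38]

Step-to-step displacements: [+2, -3], [-4, +6], [+8, -12], [-16, +24]; each is -2× the previous.
step 5: [-7, 10] + [+32, -48] → [25, -38]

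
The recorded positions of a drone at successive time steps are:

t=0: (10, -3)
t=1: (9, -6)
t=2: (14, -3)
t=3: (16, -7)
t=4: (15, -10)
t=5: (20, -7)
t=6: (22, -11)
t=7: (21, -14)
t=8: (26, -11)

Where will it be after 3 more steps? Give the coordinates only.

(32, -15)

Differencing gives (-1, -3), (+5, +3), (+2, -4), (-1, -3), (+5, +3), (+2, -4), (-1, -3), (+5, +3). This is the pattern (-1, -3), (+5, +3), (+2, -4) repeated.
step 9: apply (+2, -4) → (28, -15)
step 10: apply (-1, -3) → (27, -18)
step 11: apply (+5, +3) → (32, -15)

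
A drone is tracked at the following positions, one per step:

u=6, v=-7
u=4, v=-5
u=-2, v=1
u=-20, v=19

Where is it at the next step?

Step-to-step displacements: (-2,+2), (-6,+6), (-18,+18); each is 3× the previous.
step 4: u=-20, v=19 + (-54,+54) → u=-74, v=73

u=-74, v=73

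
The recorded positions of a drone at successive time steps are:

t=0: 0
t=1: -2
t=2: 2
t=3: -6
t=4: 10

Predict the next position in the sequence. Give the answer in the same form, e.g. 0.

Step-to-step displacements: -2, +4, -8, +16; each is -2× the previous.
step 5: 10 − 32 → -22

-22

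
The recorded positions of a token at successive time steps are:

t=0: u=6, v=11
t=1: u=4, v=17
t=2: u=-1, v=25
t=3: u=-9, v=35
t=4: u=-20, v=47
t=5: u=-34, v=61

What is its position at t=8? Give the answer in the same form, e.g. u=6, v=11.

First differences are (-2, +6), (-5, +8), (-8, +10), (-11, +12), (-14, +14); their common second difference is (-3, +2) (constant acceleration).
step 6: u=-34, v=61 + (-17, +16) → u=-51, v=77
step 7: u=-51, v=77 + (-20, +18) → u=-71, v=95
step 8: u=-71, v=95 + (-23, +20) → u=-94, v=115

u=-94, v=115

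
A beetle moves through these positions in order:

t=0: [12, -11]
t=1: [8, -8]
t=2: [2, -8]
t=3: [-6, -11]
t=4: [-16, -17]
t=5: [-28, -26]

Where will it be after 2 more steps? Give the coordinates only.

Successive displacements: [-4, +3], [-6, +0], [-8, -3], [-10, -6], [-12, -9] — each changes by [-2, -3].
step 6: [-28, -26] + [-14, -12] → [-42, -38]
step 7: [-42, -38] + [-16, -15] → [-58, -53]

[-58, -53]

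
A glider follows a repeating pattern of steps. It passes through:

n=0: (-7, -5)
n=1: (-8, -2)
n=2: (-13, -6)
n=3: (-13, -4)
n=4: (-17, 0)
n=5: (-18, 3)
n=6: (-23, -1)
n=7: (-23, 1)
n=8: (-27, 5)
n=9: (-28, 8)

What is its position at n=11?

The moves between consecutive positions are (-1, +3), (-5, -4), (+0, +2), (-4, +4), (-1, +3), (-5, -4), (+0, +2), (-4, +4), (-1, +3); they repeat the 4-cycle [(-1, +3), (-5, -4), (+0, +2), (-4, +4)].
step 10: apply (-5, -4) → (-33, 4)
step 11: apply (+0, +2) → (-33, 6)

(-33, 6)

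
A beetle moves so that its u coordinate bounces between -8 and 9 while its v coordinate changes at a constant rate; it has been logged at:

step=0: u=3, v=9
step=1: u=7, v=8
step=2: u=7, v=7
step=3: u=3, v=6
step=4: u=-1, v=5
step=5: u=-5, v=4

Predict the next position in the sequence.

The u coordinate reflects between -8 and 9, moving 4 per step.
  step 6: -5 → -7
The v coordinate changes by -1 each step: at step 6 it is 3.

u=-7, v=3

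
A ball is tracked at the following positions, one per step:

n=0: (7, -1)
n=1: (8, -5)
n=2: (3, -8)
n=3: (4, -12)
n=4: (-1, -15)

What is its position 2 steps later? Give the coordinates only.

Differencing gives (+1, -4), (-5, -3), (+1, -4), (-5, -3). This is the pattern (+1, -4), (-5, -3) repeated.
step 5: apply (+1, -4) → (0, -19)
step 6: apply (-5, -3) → (-5, -22)

(-5, -22)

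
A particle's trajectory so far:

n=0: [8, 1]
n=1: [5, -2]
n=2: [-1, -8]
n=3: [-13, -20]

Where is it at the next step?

[-37, -44]

The jumps are [-3, -3], [-6, -6], [-12, -12] — a geometric progression with ratio 2.
step 4: [-13, -20] + [-24, -24] → [-37, -44]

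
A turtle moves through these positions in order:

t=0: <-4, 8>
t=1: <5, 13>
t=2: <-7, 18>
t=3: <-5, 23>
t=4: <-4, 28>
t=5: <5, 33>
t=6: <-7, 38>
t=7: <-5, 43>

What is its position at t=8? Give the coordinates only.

First: cycles through -4, 5, -7, -5 every 4 steps. Step 8 lands at position 0 of the cycle → -4.
Second: linear, +5 per step → 48 at step 8.

<-4, 48>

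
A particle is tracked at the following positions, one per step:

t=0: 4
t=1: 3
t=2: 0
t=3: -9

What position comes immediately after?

-36

Step-to-step displacements: -1, -3, -9; each is 3× the previous.
step 4: -9 − 27 → -36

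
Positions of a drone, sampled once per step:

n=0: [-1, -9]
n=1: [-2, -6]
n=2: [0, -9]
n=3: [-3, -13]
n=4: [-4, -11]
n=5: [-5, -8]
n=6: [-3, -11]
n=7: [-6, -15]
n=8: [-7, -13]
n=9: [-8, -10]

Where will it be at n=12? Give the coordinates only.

Step-to-step displacements: [-1, +3], [+2, -3], [-3, -4], [-1, +2], [-1, +3], [+2, -3], [-3, -4], [-1, +2], [-1, +3] — a repeating cycle of length 4.
step 10: apply [+2, -3] → [-6, -13]
step 11: apply [-3, -4] → [-9, -17]
step 12: apply [-1, +2] → [-10, -15]

[-10, -15]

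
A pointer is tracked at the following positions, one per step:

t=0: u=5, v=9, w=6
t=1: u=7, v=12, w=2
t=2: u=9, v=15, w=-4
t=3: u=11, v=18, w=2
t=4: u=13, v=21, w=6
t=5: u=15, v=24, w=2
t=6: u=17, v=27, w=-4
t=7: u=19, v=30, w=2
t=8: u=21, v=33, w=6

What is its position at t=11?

u=27, v=42, w=2

U: linear, +2 per step → 27 at step 11.
V: linear, +3 per step → 42 at step 11.
W: cycles through 6, 2, -4, 2 every 4 steps. Step 11 lands at position 3 of the cycle → 2.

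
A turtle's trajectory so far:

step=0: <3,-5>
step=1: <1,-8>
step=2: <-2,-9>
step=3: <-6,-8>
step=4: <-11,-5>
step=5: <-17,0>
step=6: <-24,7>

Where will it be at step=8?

First differences are <-2,-3>, <-3,-1>, <-4,+1>, <-5,+3>, <-6,+5>, <-7,+7>; their common second difference is <-1,+2> (constant acceleration).
step 7: <-24,7> + <-8,+9> → <-32,16>
step 8: <-32,16> + <-9,+11> → <-41,27>

<-41,27>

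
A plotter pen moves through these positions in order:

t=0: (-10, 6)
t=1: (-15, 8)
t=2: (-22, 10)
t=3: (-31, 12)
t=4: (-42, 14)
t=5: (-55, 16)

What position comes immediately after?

(-70, 18)

Taking differences between consecutive positions: (-5, +2), (-7, +2), (-9, +2), (-11, +2), (-13, +2). These grow by (-2, +0) each step.
step 6: (-55, 16) + (-15, +2) → (-70, 18)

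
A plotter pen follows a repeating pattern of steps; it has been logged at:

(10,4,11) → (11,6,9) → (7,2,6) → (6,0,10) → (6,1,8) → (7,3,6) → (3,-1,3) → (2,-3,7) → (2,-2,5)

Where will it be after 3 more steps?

Differencing gives (+1,+2,-2), (-4,-4,-3), (-1,-2,+4), (+0,+1,-2), (+1,+2,-2), (-4,-4,-3), (-1,-2,+4), (+0,+1,-2). This is the pattern (+1,+2,-2), (-4,-4,-3), (-1,-2,+4), (+0,+1,-2) repeated.
step 9: apply (+1,+2,-2) → (3,0,3)
step 10: apply (-4,-4,-3) → (-1,-4,0)
step 11: apply (-1,-2,+4) → (-2,-6,4)

(-2,-6,4)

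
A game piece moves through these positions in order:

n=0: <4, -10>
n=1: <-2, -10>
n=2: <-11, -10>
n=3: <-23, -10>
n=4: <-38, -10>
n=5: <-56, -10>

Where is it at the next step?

First differences are <-6, +0>, <-9, +0>, <-12, +0>, <-15, +0>, <-18, +0>; their common second difference is <-3, +0> (constant acceleration).
step 6: <-56, -10> + <-21, +0> → <-77, -10>

<-77, -10>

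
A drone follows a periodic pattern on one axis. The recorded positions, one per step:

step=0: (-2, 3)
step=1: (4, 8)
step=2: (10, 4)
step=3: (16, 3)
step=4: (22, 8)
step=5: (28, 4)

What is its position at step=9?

The first coordinate changes by +6 each step, so at step 9 it is -2 + 9·(6) = 52.
The second coordinate repeats the cycle [3, 8, 4] with period 3; step 9 mod 3 = 0, giving 3.

(52, 3)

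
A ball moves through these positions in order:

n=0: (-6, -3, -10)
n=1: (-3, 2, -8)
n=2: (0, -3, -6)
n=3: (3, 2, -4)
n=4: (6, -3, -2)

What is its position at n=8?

The first coordinate changes by +3 each step, so at step 8 it is -6 + 8·(3) = 18.
The second coordinate repeats the cycle [-3, 2] with period 2; step 8 mod 2 = 0, giving -3.
The third coordinate changes by +2 each step, so at step 8 it is -10 + 8·(2) = 6.

(18, -3, 6)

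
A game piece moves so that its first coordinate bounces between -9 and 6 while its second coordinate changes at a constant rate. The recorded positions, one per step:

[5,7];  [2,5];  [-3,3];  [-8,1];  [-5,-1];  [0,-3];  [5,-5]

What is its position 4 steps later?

[-5,-13]

The first coordinate reflects between -9 and 6, moving 5 per step.
  step 7: 5 → 2
  step 8: 2 → -3
  step 9: -3 → -8
  step 10: -8 → -5
The second coordinate changes by -2 each step: at step 10 it is -13.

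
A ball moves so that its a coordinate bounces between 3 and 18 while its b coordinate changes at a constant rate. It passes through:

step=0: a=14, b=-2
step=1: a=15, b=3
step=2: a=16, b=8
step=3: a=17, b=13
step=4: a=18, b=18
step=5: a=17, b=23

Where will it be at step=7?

The a coordinate reflects between 3 and 18, moving 1 per step.
  step 6: 17 → 16
  step 7: 16 → 15
The b coordinate changes by +5 each step: at step 7 it is 33.

a=15, b=33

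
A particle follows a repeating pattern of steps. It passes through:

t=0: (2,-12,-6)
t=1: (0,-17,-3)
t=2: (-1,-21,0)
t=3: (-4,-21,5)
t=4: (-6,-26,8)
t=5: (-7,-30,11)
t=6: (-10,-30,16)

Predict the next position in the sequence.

The moves between consecutive positions are (-2,-5,+3), (-1,-4,+3), (-3,+0,+5), (-2,-5,+3), (-1,-4,+3), (-3,+0,+5); they repeat the 3-cycle [(-2,-5,+3), (-1,-4,+3), (-3,+0,+5)].
step 7: apply (-2,-5,+3) → (-12,-35,19)

(-12,-35,19)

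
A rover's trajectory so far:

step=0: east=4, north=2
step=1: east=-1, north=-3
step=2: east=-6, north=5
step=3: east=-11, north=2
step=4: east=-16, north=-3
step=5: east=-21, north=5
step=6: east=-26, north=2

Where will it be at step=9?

The east coordinate changes by -5 each step, so at step 9 it is 4 + 9·(-5) = -41.
The north coordinate repeats the cycle [2, -3, 5] with period 3; step 9 mod 3 = 0, giving 2.

east=-41, north=2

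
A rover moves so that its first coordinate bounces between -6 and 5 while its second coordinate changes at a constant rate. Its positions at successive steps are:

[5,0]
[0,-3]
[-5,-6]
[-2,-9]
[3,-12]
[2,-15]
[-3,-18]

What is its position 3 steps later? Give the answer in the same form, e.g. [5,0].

[4,-27]

The first coordinate travels 5 per step and bounces off the walls at -6 and 5.
  step 7: -3 → -4
  step 8: -4 → 1
  step 9: 1 → 4
The second coordinate changes by -3 each step: at step 9 it is -27.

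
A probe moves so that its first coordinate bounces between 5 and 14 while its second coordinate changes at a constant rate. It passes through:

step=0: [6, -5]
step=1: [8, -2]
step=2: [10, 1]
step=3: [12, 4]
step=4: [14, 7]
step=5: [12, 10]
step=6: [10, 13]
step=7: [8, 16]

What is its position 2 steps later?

[6, 22]

The first coordinate reflects between 5 and 14, moving 2 per step.
  step 8: 8 → 6
  step 9: 6 → 6
The second coordinate changes by +3 each step: at step 9 it is 22.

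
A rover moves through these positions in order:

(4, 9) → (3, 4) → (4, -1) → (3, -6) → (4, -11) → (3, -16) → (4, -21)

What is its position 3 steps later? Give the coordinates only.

Step-to-step displacements: (-1, -5), (+1, -5), (-1, -5), (+1, -5), (-1, -5), (+1, -5) — a repeating cycle of length 2.
step 7: apply (-1, -5) → (3, -26)
step 8: apply (+1, -5) → (4, -31)
step 9: apply (-1, -5) → (3, -36)

(3, -36)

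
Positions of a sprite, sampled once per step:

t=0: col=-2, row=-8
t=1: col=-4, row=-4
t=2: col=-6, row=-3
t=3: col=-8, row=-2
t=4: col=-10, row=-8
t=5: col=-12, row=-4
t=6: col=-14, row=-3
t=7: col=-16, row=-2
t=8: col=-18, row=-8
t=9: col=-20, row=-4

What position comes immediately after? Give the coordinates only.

col=-22, row=-3

Col: linear, -2 per step → -22 at step 10.
Row: cycles through -8, -4, -3, -2 every 4 steps. Step 10 lands at position 2 of the cycle → -3.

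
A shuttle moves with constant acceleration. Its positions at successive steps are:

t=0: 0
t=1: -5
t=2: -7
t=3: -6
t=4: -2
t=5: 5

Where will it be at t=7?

Successive displacements: -5, -2, +1, +4, +7 — each changes by +3.
step 6: 5 + 10 → 15
step 7: 15 + 13 → 28

28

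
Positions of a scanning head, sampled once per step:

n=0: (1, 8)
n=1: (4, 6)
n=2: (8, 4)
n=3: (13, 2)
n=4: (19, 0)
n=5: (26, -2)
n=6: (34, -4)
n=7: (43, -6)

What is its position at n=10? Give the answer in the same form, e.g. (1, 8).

(76, -12)

Successive displacements: (+3, -2), (+4, -2), (+5, -2), (+6, -2), (+7, -2), (+8, -2), (+9, -2) — each changes by (+1, +0).
step 8: (43, -6) + (+10, -2) → (53, -8)
step 9: (53, -8) + (+11, -2) → (64, -10)
step 10: (64, -10) + (+12, -2) → (76, -12)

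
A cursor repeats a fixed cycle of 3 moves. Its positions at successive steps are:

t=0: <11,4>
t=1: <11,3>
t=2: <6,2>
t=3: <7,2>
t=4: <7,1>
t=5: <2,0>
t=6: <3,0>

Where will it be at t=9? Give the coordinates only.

<-1,-2>

The moves between consecutive positions are <+0,-1>, <-5,-1>, <+1,+0>, <+0,-1>, <-5,-1>, <+1,+0>; they repeat the 3-cycle [<+0,-1>, <-5,-1>, <+1,+0>].
step 7: apply <+0,-1> → <3,-1>
step 8: apply <-5,-1> → <-2,-2>
step 9: apply <+1,+0> → <-1,-2>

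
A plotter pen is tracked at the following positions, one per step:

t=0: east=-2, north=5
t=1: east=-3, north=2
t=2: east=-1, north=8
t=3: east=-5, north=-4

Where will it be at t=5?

Consecutive displacements (-1,-3), (+2,+6), (-4,-12) scale by a factor of -2 each step.
step 4: east=-5, north=-4 + (+8,+24) → east=3, north=20
step 5: east=3, north=20 + (-16,-48) → east=-13, north=-28

east=-13, north=-28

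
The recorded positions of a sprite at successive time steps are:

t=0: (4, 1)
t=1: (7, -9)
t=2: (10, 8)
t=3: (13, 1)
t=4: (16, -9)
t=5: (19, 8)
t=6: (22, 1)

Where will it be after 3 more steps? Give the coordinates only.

(31, 1)

First: linear, +3 per step → 31 at step 9.
Second: cycles through 1, -9, 8 every 3 steps. Step 9 lands at position 0 of the cycle → 1.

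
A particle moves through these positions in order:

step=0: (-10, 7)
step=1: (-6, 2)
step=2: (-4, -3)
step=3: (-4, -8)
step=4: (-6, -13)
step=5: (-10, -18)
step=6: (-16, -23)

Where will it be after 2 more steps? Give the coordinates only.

(-34, -33)

Successive displacements: (+4, -5), (+2, -5), (+0, -5), (-2, -5), (-4, -5), (-6, -5) — each changes by (-2, +0).
step 7: (-16, -23) + (-8, -5) → (-24, -28)
step 8: (-24, -28) + (-10, -5) → (-34, -33)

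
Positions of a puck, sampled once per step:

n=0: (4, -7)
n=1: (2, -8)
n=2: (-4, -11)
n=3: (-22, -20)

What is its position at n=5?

(-238, -128)

Consecutive displacements (-2, -1), (-6, -3), (-18, -9) scale by a factor of 3 each step.
step 4: (-22, -20) + (-54, -27) → (-76, -47)
step 5: (-76, -47) + (-162, -81) → (-238, -128)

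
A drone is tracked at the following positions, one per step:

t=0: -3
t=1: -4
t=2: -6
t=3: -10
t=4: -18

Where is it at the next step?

-34

The jumps are -1, -2, -4, -8 — a geometric progression with ratio 2.
step 5: -18 − 16 → -34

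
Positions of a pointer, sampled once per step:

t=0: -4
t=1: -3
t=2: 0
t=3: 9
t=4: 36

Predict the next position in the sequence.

117

The jumps are +1, +3, +9, +27 — a geometric progression with ratio 3.
step 5: 36 + 81 → 117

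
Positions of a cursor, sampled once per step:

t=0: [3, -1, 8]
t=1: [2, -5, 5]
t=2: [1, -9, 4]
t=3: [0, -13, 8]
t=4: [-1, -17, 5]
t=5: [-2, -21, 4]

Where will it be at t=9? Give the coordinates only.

The first coordinate changes by -1 each step, so at step 9 it is 3 + 9·(-1) = -6.
The second coordinate changes by -4 each step, so at step 9 it is -1 + 9·(-4) = -37.
The third coordinate repeats the cycle [8, 5, 4] with period 3; step 9 mod 3 = 0, giving 8.

[-6, -37, 8]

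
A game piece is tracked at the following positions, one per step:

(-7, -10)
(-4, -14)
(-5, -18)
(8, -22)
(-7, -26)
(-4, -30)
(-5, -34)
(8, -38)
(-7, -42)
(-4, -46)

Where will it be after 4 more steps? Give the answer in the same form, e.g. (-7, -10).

The first coordinate repeats the cycle [-7, -4, -5, 8] with period 4; step 13 mod 4 = 1, giving -4.
The second coordinate changes by -4 each step, so at step 13 it is -10 + 13·(-4) = -62.

(-4, -62)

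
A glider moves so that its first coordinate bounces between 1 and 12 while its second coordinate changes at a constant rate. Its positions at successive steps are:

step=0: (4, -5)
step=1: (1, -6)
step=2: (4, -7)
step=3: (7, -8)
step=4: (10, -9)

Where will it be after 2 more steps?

The first coordinate reflects between 1 and 12, moving 3 per step.
  step 5: 10 → 11
  step 6: 11 → 8
The second coordinate changes by -1 each step: at step 6 it is -11.

(8, -11)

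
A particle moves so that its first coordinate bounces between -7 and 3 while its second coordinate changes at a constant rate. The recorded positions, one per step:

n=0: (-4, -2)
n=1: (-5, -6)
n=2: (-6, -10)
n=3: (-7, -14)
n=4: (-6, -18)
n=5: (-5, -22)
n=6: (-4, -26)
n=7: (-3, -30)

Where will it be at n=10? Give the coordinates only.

(0, -42)

The first coordinate reflects between -7 and 3, moving 1 per step.
  step 8: -3 → -2
  step 9: -2 → -1
  step 10: -1 → 0
The second coordinate changes by -4 each step: at step 10 it is -42.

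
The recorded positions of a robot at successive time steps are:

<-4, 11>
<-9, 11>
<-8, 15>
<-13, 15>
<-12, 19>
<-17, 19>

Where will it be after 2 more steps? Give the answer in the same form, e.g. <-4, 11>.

The moves between consecutive positions are <-5, +0>, <+1, +4>, <-5, +0>, <+1, +4>, <-5, +0>; they repeat the 2-cycle [<-5, +0>, <+1, +4>].
step 6: apply <+1, +4> → <-16, 23>
step 7: apply <-5, +0> → <-21, 23>

<-21, 23>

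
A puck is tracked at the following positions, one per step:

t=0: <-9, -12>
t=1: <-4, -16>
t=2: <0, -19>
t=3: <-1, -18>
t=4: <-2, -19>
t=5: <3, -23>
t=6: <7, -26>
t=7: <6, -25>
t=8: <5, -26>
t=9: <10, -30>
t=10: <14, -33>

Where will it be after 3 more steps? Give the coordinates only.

Step-to-step displacements: <+5, -4>, <+4, -3>, <-1, +1>, <-1, -1>, <+5, -4>, <+4, -3>, <-1, +1>, <-1, -1>, <+5, -4>, <+4, -3> — a repeating cycle of length 4.
step 11: apply <-1, +1> → <13, -32>
step 12: apply <-1, -1> → <12, -33>
step 13: apply <+5, -4> → <17, -37>

<17, -37>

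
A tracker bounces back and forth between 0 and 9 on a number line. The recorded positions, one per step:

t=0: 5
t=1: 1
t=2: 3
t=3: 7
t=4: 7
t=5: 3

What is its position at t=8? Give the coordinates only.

9

The value reflects between 0 and 9, moving 4 per step.
  step 6: 3 → 1
  step 7: 1 → 5
  step 8: 5 → 9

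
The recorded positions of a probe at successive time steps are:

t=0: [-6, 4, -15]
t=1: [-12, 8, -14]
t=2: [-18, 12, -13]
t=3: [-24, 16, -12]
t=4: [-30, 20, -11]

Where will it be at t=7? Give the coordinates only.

[-48, 32, -8]

Constant displacement of [-6, +4, +1] per step.
step 5: [-30, 20, -11] + [-6, +4, +1] → [-36, 24, -10]
step 6: [-36, 24, -10] + [-6, +4, +1] → [-42, 28, -9]
step 7: [-42, 28, -9] + [-6, +4, +1] → [-48, 32, -8]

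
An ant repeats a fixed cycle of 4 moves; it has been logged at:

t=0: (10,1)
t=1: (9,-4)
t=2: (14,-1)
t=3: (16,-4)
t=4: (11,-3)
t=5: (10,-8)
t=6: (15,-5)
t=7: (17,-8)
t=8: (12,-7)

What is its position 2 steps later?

(16,-9)

Step-to-step displacements: (-1,-5), (+5,+3), (+2,-3), (-5,+1), (-1,-5), (+5,+3), (+2,-3), (-5,+1) — a repeating cycle of length 4.
step 9: apply (-1,-5) → (11,-12)
step 10: apply (+5,+3) → (16,-9)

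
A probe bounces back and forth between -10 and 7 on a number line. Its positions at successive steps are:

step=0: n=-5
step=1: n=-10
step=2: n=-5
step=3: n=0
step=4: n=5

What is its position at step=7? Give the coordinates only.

The value travels 5 per step and bounces off the walls at -10 and 7.
  step 5: 5 → 4
  step 6: 4 → -1
  step 7: -1 → -6

n=-6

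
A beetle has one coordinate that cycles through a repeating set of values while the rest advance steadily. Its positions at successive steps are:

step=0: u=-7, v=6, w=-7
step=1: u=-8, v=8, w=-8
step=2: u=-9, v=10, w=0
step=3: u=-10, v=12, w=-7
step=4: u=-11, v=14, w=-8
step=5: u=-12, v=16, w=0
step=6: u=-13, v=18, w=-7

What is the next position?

The u coordinate changes by -1 each step, so at step 7 it is -7 + 7·(-1) = -14.
The v coordinate changes by +2 each step, so at step 7 it is 6 + 7·(2) = 20.
The w coordinate repeats the cycle [-7, -8, 0] with period 3; step 7 mod 3 = 1, giving -8.

u=-14, v=20, w=-8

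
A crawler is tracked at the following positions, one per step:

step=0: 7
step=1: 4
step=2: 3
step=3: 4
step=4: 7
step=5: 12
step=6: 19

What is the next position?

28

Taking differences between consecutive positions: -3, -1, +1, +3, +5, +7. These grow by +2 each step.
step 7: 19 + 9 → 28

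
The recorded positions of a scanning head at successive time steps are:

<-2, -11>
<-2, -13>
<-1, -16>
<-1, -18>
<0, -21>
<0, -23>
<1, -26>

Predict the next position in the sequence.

<1, -28>

Differencing gives <+0, -2>, <+1, -3>, <+0, -2>, <+1, -3>, <+0, -2>, <+1, -3>. This is the pattern <+0, -2>, <+1, -3> repeated.
step 7: apply <+0, -2> → <1, -28>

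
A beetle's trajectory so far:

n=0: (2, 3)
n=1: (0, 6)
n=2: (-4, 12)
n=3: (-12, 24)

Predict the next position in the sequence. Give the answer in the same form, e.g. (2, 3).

(-28, 48)

Step-to-step displacements: (-2, +3), (-4, +6), (-8, +12); each is 2× the previous.
step 4: (-12, 24) + (-16, +24) → (-28, 48)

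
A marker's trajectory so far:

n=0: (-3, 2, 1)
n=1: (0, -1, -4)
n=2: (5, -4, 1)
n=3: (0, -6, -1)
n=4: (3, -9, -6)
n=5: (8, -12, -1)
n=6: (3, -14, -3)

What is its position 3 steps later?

(6, -22, -5)

Step-to-step displacements: (+3, -3, -5), (+5, -3, +5), (-5, -2, -2), (+3, -3, -5), (+5, -3, +5), (-5, -2, -2) — a repeating cycle of length 3.
step 7: apply (+3, -3, -5) → (6, -17, -8)
step 8: apply (+5, -3, +5) → (11, -20, -3)
step 9: apply (-5, -2, -2) → (6, -22, -5)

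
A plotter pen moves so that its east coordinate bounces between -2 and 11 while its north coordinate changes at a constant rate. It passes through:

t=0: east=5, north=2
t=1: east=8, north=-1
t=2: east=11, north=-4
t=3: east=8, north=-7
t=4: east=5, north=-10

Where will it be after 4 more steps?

The east coordinate travels 3 per step and bounces off the walls at -2 and 11.
  step 5: 5 → 2
  step 6: 2 → -1
  step 7: -1 → 0
  step 8: 0 → 3
The north coordinate changes by -3 each step: at step 8 it is -22.

east=3, north=-22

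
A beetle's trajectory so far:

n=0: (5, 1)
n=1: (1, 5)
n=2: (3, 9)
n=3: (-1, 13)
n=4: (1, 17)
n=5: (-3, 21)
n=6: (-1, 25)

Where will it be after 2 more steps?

(-3, 33)

Differencing gives (-4, +4), (+2, +4), (-4, +4), (+2, +4), (-4, +4), (+2, +4). This is the pattern (-4, +4), (+2, +4) repeated.
step 7: apply (-4, +4) → (-5, 29)
step 8: apply (+2, +4) → (-3, 33)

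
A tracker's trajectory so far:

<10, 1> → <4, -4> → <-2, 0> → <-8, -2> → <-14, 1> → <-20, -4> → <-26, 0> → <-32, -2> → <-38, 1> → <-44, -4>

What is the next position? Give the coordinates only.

<-50, 0>

First: linear, -6 per step → -50 at step 10.
Second: cycles through 1, -4, 0, -2 every 4 steps. Step 10 lands at position 2 of the cycle → 0.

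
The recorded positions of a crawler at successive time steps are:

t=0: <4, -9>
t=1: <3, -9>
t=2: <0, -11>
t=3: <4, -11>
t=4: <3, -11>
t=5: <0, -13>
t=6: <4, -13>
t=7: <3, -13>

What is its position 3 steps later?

<3, -15>

Differencing gives <-1, +0>, <-3, -2>, <+4, +0>, <-1, +0>, <-3, -2>, <+4, +0>, <-1, +0>. This is the pattern <-1, +0>, <-3, -2>, <+4, +0> repeated.
step 8: apply <-3, -2> → <0, -15>
step 9: apply <+4, +0> → <4, -15>
step 10: apply <-1, +0> → <3, -15>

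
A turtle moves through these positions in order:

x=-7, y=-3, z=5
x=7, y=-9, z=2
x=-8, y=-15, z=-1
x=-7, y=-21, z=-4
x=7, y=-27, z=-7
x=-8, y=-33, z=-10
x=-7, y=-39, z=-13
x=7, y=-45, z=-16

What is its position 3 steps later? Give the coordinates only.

x=7, y=-63, z=-25

The x coordinate repeats the cycle [-7, 7, -8] with period 3; step 10 mod 3 = 1, giving 7.
The y coordinate changes by -6 each step, so at step 10 it is -3 + 10·(-6) = -63.
The z coordinate changes by -3 each step, so at step 10 it is 5 + 10·(-3) = -25.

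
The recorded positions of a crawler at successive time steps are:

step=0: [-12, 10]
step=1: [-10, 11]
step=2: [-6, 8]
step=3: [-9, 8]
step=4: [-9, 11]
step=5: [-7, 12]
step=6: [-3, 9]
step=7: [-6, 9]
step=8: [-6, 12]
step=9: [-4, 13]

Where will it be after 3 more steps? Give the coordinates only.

[-3, 13]

Differencing gives [+2, +1], [+4, -3], [-3, +0], [+0, +3], [+2, +1], [+4, -3], [-3, +0], [+0, +3], [+2, +1]. This is the pattern [+2, +1], [+4, -3], [-3, +0], [+0, +3] repeated.
step 10: apply [+4, -3] → [0, 10]
step 11: apply [-3, +0] → [-3, 10]
step 12: apply [+0, +3] → [-3, 13]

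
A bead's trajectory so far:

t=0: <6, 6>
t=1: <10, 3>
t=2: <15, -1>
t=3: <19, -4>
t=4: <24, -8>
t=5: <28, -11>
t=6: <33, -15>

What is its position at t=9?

The moves between consecutive positions are <+4, -3>, <+5, -4>, <+4, -3>, <+5, -4>, <+4, -3>, <+5, -4>; they repeat the 2-cycle [<+4, -3>, <+5, -4>].
step 7: apply <+4, -3> → <37, -18>
step 8: apply <+5, -4> → <42, -22>
step 9: apply <+4, -3> → <46, -25>

<46, -25>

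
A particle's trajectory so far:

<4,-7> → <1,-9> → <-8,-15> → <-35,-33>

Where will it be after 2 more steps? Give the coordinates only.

<-359,-249>

Consecutive displacements <-3,-2>, <-9,-6>, <-27,-18> scale by a factor of 3 each step.
step 4: <-35,-33> + <-81,-54> → <-116,-87>
step 5: <-116,-87> + <-243,-162> → <-359,-249>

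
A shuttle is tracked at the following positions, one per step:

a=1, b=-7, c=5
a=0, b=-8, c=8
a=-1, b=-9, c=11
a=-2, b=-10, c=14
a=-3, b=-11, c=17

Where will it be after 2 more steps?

a=-5, b=-13, c=23

Constant displacement of (-1, -1, +3) per step.
step 5: a=-3, b=-11, c=17 + (-1, -1, +3) → a=-4, b=-12, c=20
step 6: a=-4, b=-12, c=20 + (-1, -1, +3) → a=-5, b=-13, c=23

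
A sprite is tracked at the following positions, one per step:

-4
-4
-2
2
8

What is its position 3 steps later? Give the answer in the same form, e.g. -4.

38

Successive displacements: +0, +2, +4, +6 — each changes by +2.
step 5: 8 + 8 → 16
step 6: 16 + 10 → 26
step 7: 26 + 12 → 38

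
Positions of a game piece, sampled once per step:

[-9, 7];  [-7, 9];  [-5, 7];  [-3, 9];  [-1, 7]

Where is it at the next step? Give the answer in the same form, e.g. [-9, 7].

First: linear, +2 per step → 1 at step 5.
Second: cycles through 7, 9 every 2 steps. Step 5 lands at position 1 of the cycle → 9.

[1, 9]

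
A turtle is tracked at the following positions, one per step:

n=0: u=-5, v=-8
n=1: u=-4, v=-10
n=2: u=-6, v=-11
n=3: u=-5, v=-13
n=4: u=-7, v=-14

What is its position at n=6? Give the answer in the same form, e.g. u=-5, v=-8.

The moves between consecutive positions are (+1, -2), (-2, -1), (+1, -2), (-2, -1); they repeat the 2-cycle [(+1, -2), (-2, -1)].
step 5: apply (+1, -2) → u=-6, v=-16
step 6: apply (-2, -1) → u=-8, v=-17

u=-8, v=-17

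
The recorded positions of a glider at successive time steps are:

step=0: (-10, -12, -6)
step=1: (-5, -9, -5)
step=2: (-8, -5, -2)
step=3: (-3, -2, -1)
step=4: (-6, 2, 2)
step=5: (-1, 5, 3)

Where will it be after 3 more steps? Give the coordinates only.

(-2, 16, 10)

Step-to-step displacements: (+5, +3, +1), (-3, +4, +3), (+5, +3, +1), (-3, +4, +3), (+5, +3, +1) — a repeating cycle of length 2.
step 6: apply (-3, +4, +3) → (-4, 9, 6)
step 7: apply (+5, +3, +1) → (1, 12, 7)
step 8: apply (-3, +4, +3) → (-2, 16, 10)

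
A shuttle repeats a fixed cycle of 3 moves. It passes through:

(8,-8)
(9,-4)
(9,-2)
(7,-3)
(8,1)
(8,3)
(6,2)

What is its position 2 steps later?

Step-to-step displacements: (+1,+4), (+0,+2), (-2,-1), (+1,+4), (+0,+2), (-2,-1) — a repeating cycle of length 3.
step 7: apply (+1,+4) → (7,6)
step 8: apply (+0,+2) → (7,8)

(7,8)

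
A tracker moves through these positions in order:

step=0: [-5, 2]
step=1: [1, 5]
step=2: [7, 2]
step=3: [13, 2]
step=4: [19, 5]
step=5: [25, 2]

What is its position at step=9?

[49, 2]

First: linear, +6 per step → 49 at step 9.
Second: cycles through 2, 5, 2 every 3 steps. Step 9 lands at position 0 of the cycle → 2.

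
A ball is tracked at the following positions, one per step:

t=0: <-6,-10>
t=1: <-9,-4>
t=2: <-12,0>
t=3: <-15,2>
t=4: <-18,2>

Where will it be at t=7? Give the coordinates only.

Successive displacements: <-3,+6>, <-3,+4>, <-3,+2>, <-3,+0> — each changes by <+0,-2>.
step 5: <-18,2> + <-3,-2> → <-21,0>
step 6: <-21,0> + <-3,-4> → <-24,-4>
step 7: <-24,-4> + <-3,-6> → <-27,-10>

<-27,-10>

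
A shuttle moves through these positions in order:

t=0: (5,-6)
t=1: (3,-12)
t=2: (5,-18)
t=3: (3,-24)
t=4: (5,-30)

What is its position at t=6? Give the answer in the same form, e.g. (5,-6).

(5,-42)

The first coordinate repeats the cycle [5, 3] with period 2; step 6 mod 2 = 0, giving 5.
The second coordinate changes by -6 each step, so at step 6 it is -6 + 6·(-6) = -42.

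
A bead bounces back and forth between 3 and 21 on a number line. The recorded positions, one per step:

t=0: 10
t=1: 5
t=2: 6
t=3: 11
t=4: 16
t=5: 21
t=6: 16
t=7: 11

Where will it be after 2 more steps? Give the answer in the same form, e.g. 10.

5

The value reflects between 3 and 21, moving 5 per step.
  step 8: 11 → 6
  step 9: 6 → 5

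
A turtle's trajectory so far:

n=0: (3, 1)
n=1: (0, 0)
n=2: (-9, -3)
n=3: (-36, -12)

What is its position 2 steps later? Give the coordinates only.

(-360, -120)

The jumps are (-3, -1), (-9, -3), (-27, -9) — a geometric progression with ratio 3.
step 4: (-36, -12) + (-81, -27) → (-117, -39)
step 5: (-117, -39) + (-243, -81) → (-360, -120)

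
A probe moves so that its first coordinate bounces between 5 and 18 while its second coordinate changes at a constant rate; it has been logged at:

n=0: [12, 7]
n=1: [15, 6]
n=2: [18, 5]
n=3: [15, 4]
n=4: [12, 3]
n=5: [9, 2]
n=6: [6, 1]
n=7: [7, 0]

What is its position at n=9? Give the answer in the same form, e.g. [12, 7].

[13, -2]

The first coordinate travels 3 per step and bounces off the walls at 5 and 18.
  step 8: 7 → 10
  step 9: 10 → 13
The second coordinate changes by -1 each step: at step 9 it is -2.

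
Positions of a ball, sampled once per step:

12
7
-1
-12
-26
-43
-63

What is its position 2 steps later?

-112

Successive displacements: -5, -8, -11, -14, -17, -20 — each changes by -3.
step 7: -63 − 23 → -86
step 8: -86 − 26 → -112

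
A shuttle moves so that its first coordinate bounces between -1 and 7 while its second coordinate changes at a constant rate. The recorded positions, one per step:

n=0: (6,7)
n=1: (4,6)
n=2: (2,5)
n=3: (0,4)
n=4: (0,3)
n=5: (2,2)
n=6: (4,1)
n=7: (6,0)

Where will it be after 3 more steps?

(2,-3)

The first coordinate reflects between -1 and 7, moving 2 per step.
  step 8: 6 → 6
  step 9: 6 → 4
  step 10: 4 → 2
The second coordinate changes by -1 each step: at step 10 it is -3.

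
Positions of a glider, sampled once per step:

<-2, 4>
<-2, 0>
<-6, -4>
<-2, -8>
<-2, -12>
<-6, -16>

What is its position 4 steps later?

First: cycles through -2, -2, -6 every 3 steps. Step 9 lands at position 0 of the cycle → -2.
Second: linear, -4 per step → -32 at step 9.

<-2, -32>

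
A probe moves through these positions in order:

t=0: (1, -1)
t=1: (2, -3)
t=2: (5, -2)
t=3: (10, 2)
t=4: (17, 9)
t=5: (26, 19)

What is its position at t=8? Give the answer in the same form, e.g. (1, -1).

(65, 67)

Taking differences between consecutive positions: (+1, -2), (+3, +1), (+5, +4), (+7, +7), (+9, +10). These grow by (+2, +3) each step.
step 6: (26, 19) + (+11, +13) → (37, 32)
step 7: (37, 32) + (+13, +16) → (50, 48)
step 8: (50, 48) + (+15, +19) → (65, 67)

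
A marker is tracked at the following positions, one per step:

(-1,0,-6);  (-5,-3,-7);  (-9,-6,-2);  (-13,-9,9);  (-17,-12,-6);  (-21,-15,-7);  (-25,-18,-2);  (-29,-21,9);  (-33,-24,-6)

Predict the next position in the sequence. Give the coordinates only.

(-37,-27,-7)

First: linear, -4 per step → -37 at step 9.
Second: linear, -3 per step → -27 at step 9.
Third: cycles through -6, -7, -2, 9 every 4 steps. Step 9 lands at position 1 of the cycle → -7.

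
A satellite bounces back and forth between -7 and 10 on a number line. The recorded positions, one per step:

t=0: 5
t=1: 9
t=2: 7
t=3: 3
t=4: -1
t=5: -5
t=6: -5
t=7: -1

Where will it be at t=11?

The value travels 4 per step and bounces off the walls at -7 and 10.
  step 8: -1 → 3
  step 9: 3 → 7
  step 10: 7 → 9
  step 11: 9 → 5

5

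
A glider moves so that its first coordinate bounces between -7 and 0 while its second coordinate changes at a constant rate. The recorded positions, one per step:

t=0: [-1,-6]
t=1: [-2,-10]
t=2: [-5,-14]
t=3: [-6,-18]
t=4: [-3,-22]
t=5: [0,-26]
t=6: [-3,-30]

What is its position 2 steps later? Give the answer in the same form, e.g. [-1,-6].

The first coordinate reflects between -7 and 0, moving 3 per step.
  step 7: -3 → -6
  step 8: -6 → -5
The second coordinate changes by -4 each step: at step 8 it is -38.

[-5,-38]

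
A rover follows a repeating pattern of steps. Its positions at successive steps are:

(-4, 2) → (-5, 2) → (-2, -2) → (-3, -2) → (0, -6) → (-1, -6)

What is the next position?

Step-to-step displacements: (-1, +0), (+3, -4), (-1, +0), (+3, -4), (-1, +0) — a repeating cycle of length 2.
step 6: apply (+3, -4) → (2, -10)

(2, -10)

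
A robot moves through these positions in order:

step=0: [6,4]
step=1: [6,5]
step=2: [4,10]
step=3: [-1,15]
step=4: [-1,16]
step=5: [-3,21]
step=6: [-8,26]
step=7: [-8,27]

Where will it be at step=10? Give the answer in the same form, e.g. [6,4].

[-15,38]

The moves between consecutive positions are [+0,+1], [-2,+5], [-5,+5], [+0,+1], [-2,+5], [-5,+5], [+0,+1]; they repeat the 3-cycle [[+0,+1], [-2,+5], [-5,+5]].
step 8: apply [-2,+5] → [-10,32]
step 9: apply [-5,+5] → [-15,37]
step 10: apply [+0,+1] → [-15,38]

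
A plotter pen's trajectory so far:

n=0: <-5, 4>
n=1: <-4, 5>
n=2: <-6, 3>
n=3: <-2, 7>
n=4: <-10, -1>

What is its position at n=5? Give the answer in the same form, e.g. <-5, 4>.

<6, 15>

Step-to-step displacements: <+1, +1>, <-2, -2>, <+4, +4>, <-8, -8>; each is -2× the previous.
step 5: <-10, -1> + <+16, +16> → <6, 15>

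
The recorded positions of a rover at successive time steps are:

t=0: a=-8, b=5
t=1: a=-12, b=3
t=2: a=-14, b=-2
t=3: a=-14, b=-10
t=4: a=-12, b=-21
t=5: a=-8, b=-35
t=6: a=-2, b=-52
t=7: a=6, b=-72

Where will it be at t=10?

Taking differences between consecutive positions: (-4, -2), (-2, -5), (+0, -8), (+2, -11), (+4, -14), (+6, -17), (+8, -20). These grow by (+2, -3) each step.
step 8: a=6, b=-72 + (+10, -23) → a=16, b=-95
step 9: a=16, b=-95 + (+12, -26) → a=28, b=-121
step 10: a=28, b=-121 + (+14, -29) → a=42, b=-150

a=42, b=-150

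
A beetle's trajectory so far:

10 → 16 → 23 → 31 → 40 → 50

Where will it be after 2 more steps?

73

Taking differences between consecutive positions: +6, +7, +8, +9, +10. These grow by +1 each step.
step 6: 50 + 11 → 61
step 7: 61 + 12 → 73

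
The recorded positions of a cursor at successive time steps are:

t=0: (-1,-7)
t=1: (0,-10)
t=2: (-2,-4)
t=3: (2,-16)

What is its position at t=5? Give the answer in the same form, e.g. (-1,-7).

The jumps are (+1,-3), (-2,+6), (+4,-12) — a geometric progression with ratio -2.
step 4: (2,-16) + (-8,+24) → (-6,8)
step 5: (-6,8) + (+16,-48) → (10,-40)

(10,-40)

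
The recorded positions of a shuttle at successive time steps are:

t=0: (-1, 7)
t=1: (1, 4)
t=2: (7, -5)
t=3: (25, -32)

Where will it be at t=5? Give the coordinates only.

The jumps are (+2, -3), (+6, -9), (+18, -27) — a geometric progression with ratio 3.
step 4: (25, -32) + (+54, -81) → (79, -113)
step 5: (79, -113) + (+162, -243) → (241, -356)

(241, -356)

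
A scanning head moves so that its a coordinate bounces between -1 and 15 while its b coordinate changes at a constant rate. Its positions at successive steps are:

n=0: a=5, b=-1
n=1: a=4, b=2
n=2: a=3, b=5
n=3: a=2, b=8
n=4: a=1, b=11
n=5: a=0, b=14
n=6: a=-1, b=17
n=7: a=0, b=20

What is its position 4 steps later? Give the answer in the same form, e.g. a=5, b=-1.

a=4, b=32

The a coordinate travels 1 per step and bounces off the walls at -1 and 15.
  step 8: 0 → 1
  step 9: 1 → 2
  step 10: 2 → 3
  step 11: 3 → 4
The b coordinate changes by +3 each step: at step 11 it is 32.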